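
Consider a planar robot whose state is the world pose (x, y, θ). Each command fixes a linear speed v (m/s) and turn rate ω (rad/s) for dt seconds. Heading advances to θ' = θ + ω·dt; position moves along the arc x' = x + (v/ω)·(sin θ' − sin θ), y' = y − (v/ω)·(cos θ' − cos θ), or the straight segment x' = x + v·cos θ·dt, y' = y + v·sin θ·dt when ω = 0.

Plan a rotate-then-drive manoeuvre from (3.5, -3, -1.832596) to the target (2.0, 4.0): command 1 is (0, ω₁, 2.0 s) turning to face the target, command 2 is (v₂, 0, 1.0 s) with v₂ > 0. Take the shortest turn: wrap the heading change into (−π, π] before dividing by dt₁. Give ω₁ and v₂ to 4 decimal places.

ω₁ = -1.3343, v₂ = 7.1589

heading to target = atan2(4−-3, 2−3.5) = 1.7819
Δθ = wrap(1.7819 − -1.8326) = -2.6687; ω₁ = Δθ/dt₁ = -1.3343
distance = √((2−3.5)² + (4−-3)²) = 7.1589; v₂ = distance/dt₂ = 7.1589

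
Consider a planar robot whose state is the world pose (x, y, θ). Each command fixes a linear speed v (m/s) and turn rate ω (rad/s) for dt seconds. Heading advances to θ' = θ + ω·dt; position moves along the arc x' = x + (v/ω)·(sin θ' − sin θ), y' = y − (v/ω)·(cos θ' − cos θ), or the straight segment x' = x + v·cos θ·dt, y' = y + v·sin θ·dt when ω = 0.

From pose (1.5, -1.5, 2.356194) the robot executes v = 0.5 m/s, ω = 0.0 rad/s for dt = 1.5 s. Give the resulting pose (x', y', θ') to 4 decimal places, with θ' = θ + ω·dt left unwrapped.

(0.9697, -0.9697, 2.3562)

θ' = 2.3562 + 0.0·1.5 = 2.3562
ω = 0 → straight: x' = 1.5 + 0.5·cos(2.3562)·1.5 = 0.9697
y' = -1.5 + 0.5·sin(2.3562)·1.5 = -0.9697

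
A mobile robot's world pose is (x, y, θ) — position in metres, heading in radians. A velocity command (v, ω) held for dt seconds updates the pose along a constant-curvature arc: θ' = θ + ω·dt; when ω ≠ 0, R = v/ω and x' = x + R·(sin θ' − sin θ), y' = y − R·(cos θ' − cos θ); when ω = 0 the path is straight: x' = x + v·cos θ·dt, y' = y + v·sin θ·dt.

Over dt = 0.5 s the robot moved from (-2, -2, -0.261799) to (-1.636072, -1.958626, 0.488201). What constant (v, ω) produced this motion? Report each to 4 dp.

v = 0.7500, ω = 1.5000

Δθ = 0.488201 − -0.261799 = 0.750000
ω = Δθ/dt = 0.750000/0.5 = 1.5000
R = Δx/(sin θ' − sin θ) = 0.5000
v = R·ω = 0.5000·1.5000 = 0.7500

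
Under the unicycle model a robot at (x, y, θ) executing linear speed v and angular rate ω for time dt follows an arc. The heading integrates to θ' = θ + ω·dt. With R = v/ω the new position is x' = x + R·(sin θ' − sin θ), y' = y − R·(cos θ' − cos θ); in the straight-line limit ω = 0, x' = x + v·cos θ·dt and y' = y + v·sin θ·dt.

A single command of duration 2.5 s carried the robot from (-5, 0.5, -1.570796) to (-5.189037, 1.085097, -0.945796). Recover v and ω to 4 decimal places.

Δθ = -0.945796 − -1.570796 = 0.625000
ω = Δθ/dt = 0.625000/2.5 = 0.2500
R = −Δy/(cos θ' − cos θ) = -1.0000
v = R·ω = -1.0000·0.2500 = -0.2500

v = -0.2500, ω = 0.2500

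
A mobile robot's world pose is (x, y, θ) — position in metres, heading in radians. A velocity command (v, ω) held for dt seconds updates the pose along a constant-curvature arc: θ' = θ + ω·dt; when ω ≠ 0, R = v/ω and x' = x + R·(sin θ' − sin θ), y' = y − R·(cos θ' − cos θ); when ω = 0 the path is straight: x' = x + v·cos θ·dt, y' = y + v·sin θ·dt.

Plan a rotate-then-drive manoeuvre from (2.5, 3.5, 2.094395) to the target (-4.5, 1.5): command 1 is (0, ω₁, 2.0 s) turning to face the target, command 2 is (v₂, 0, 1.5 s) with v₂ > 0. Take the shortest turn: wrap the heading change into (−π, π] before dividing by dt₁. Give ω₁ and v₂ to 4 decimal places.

heading to target = atan2(1.5−3.5, -4.5−2.5) = -2.8633
Δθ = wrap(-2.8633 − 2.0944) = 1.3255; ω₁ = Δθ/dt₁ = 0.6627
distance = √((-4.5−2.5)² + (1.5−3.5)²) = 7.2801; v₂ = distance/dt₂ = 4.8534

ω₁ = 0.6627, v₂ = 4.8534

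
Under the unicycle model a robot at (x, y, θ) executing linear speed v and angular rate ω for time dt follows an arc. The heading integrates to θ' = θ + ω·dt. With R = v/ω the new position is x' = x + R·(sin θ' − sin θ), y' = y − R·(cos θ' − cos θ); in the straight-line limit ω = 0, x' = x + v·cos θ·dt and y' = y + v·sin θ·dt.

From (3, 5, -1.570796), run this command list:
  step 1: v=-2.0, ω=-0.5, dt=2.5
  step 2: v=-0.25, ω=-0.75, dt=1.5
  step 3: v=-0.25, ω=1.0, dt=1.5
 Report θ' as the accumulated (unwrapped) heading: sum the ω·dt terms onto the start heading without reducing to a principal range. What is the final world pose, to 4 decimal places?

step 1: θ'=-2.8208 (R=4.0000) → pose (5.7387, 8.7959, -2.8208)
step 2: θ'=-3.9458 (R=0.3333) → pose (6.0839, 8.7108, -3.9458)
step 3: θ'=-2.4458 (R=-0.2500) → pose (6.4242, 8.6924, -2.4458)

(6.4242, 8.6924, -2.4458)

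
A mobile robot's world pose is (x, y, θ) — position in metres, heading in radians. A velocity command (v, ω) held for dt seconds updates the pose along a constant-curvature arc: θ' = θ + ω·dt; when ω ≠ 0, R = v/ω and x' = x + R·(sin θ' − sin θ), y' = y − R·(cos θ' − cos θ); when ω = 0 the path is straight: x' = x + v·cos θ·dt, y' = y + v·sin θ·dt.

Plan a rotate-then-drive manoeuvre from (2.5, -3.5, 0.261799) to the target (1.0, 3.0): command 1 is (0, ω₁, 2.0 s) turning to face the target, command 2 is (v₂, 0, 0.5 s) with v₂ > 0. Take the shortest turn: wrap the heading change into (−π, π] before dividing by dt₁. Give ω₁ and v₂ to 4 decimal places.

heading to target = atan2(3−-3.5, 1−2.5) = 1.7976
Δθ = wrap(1.7976 − 0.2618) = 1.5358; ω₁ = Δθ/dt₁ = 0.7679
distance = √((1−2.5)² + (3−-3.5)²) = 6.6708; v₂ = distance/dt₂ = 13.3417

ω₁ = 0.7679, v₂ = 13.3417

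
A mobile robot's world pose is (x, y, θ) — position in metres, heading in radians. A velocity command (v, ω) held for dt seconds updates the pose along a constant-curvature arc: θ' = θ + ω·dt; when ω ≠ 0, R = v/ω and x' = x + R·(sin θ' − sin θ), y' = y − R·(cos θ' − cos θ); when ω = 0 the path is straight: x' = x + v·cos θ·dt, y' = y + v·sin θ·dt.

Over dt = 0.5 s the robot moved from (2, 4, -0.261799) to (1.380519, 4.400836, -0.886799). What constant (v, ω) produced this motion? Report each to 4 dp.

Δθ = -0.886799 − -0.261799 = -0.625000
ω = Δθ/dt = -0.625000/0.5 = -1.2500
R = Δx/(sin θ' − sin θ) = 1.2000
v = R·ω = 1.2000·-1.2500 = -1.5000

v = -1.5000, ω = -1.2500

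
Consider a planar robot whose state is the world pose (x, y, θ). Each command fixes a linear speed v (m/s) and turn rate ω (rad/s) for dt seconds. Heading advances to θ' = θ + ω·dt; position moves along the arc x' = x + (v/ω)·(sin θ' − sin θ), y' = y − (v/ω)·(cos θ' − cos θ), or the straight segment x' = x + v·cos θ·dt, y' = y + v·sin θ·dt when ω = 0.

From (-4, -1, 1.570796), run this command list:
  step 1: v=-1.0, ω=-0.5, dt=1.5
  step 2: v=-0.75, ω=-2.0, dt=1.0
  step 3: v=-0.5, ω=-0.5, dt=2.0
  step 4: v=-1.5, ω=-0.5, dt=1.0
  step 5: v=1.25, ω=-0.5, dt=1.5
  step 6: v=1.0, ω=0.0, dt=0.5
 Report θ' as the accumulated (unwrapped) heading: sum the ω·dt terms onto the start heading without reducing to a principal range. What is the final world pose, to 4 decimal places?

step 1: θ'=0.8208 (R=2.0000) → pose (-4.5366, -2.3633, 0.8208)
step 2: θ'=-1.1792 (R=0.3750) → pose (-5.1576, -2.2508, -1.1792)
step 3: θ'=-2.1792 (R=1.0000) → pose (-5.0539, -1.2976, -2.1792)
step 4: θ'=-2.6792 (R=3.0000) → pose (-3.9305, -0.3273, -2.6792)
step 5: θ'=-3.4292 (R=-2.5000) → pose (-5.7548, -0.4871, -3.4292)
step 6: θ'=-3.4292 (straight) → pose (-6.2343, -0.3453, -3.4292)

(-6.2343, -0.3453, -3.4292)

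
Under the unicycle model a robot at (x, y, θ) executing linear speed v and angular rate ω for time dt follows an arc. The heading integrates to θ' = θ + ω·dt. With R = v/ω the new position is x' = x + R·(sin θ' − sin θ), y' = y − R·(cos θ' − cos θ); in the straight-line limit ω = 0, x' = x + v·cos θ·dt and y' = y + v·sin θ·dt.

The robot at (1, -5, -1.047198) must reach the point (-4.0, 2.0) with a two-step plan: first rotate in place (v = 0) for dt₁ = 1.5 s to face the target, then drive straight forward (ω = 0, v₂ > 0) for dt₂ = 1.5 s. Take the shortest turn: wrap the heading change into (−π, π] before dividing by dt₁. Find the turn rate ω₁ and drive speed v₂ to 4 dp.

heading to target = atan2(2−-5, -4−1) = 2.1910
Δθ = wrap(2.1910 − -1.0472) = -3.0449; ω₁ = Δθ/dt₁ = -2.0300
distance = √((-4−1)² + (2−-5)²) = 8.6023; v₂ = distance/dt₂ = 5.7349

ω₁ = -2.0300, v₂ = 5.7349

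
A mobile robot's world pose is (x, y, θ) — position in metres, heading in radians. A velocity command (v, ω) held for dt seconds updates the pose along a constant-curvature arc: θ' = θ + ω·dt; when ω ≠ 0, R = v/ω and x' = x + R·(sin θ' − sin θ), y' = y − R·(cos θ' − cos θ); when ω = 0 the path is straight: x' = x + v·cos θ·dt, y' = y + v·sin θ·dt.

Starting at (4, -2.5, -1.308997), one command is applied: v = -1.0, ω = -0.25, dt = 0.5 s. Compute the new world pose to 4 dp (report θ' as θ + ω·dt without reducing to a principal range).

θ' = -1.3090 + -0.25·0.5 = -1.4340
R = v/ω = -1.0/-0.25 = 4.0000
x' = 4 + 4.0000·(sin -1.4340 − sin -1.3090) = 3.9011
y' = -2.5 − 4.0000·(cos -1.4340 − cos -1.3090) = -2.0102

(3.9011, -2.0102, -1.4340)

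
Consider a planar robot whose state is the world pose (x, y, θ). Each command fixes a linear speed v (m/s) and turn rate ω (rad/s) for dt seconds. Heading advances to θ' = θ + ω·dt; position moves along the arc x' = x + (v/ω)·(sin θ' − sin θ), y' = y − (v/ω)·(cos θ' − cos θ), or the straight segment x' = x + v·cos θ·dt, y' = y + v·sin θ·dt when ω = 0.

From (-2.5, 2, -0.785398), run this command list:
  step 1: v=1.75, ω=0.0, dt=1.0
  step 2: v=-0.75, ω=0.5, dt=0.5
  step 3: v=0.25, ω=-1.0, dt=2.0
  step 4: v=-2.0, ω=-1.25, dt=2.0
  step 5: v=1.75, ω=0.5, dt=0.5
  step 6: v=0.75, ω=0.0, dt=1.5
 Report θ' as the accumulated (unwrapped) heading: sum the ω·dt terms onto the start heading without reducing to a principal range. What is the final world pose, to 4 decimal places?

(1.1395, 0.7264, -4.7854)

step 1: θ'=-0.7854 (straight) → pose (-1.2626, 0.7626, -0.7854)
step 2: θ'=-0.5354 (R=-1.5000) → pose (-1.5579, 0.9920, -0.5354)
step 3: θ'=-2.5354 (R=-0.2500) → pose (-1.5431, 0.5715, -2.5354)
step 4: θ'=-5.0354 (R=1.6000) → pose (0.8858, -1.2513, -5.0354)
step 5: θ'=-4.7854 (R=3.5000) → pose (1.0575, -0.3956, -4.7854)
step 6: θ'=-4.7854 (straight) → pose (1.1395, 0.7264, -4.7854)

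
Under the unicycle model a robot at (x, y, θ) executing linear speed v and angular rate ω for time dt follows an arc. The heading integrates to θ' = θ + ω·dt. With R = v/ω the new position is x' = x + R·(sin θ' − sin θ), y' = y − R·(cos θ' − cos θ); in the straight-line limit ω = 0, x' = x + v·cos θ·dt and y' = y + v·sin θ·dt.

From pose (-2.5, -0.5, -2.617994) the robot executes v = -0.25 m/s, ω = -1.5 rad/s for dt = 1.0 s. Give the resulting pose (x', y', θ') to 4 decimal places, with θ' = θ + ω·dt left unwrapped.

(-2.2786, -0.5510, -4.1180)

θ' = -2.6180 + -1.5·1.0 = -4.1180
R = v/ω = -0.25/-1.5 = 0.1667
x' = -2.5 + 0.1667·(sin -4.1180 − sin -2.6180) = -2.2786
y' = -0.5 − 0.1667·(cos -4.1180 − cos -2.6180) = -0.5510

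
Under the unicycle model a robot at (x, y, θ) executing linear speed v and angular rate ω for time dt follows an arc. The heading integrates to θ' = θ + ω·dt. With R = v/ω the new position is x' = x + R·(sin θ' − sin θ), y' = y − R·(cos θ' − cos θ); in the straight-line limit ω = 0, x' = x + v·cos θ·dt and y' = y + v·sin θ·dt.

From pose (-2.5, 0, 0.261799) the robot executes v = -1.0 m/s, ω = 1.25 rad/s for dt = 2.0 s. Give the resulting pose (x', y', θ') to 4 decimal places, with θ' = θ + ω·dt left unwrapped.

(-2.5895, -1.5157, 2.7618)

θ' = 0.2618 + 1.25·2.0 = 2.7618
R = v/ω = -1.0/1.25 = -0.8000
x' = -2.5 + -0.8000·(sin 2.7618 − sin 0.2618) = -2.5895
y' = 0 − -0.8000·(cos 2.7618 − cos 0.2618) = -1.5157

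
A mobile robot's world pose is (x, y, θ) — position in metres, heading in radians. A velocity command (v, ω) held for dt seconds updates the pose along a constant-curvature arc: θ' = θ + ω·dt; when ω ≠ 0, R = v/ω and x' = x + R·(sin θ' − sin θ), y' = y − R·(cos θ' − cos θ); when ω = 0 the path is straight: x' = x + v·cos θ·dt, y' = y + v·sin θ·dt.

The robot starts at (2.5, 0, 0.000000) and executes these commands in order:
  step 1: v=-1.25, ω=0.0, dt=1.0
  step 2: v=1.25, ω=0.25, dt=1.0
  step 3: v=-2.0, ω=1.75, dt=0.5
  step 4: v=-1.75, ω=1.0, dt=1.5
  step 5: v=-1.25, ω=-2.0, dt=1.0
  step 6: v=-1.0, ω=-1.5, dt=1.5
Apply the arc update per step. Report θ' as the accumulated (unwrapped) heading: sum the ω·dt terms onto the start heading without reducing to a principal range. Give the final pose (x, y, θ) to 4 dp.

(1.4544, -3.2088, -1.6250)

step 1: θ'=0.0000 (straight) → pose (1.2500, 0.0000, 0.0000)
step 2: θ'=0.2500 (R=5.0000) → pose (2.4870, 0.1554, 0.2500)
step 3: θ'=1.1250 (R=-1.1429) → pose (1.7386, -0.4591, 1.1250)
step 4: θ'=2.6250 (R=-1.7500) → pose (2.4532, -2.7353, 2.6250)
step 5: θ'=0.6250 (R=0.6250) → pose (2.5102, -3.7856, 0.6250)
step 6: θ'=-1.6250 (R=0.6667) → pose (1.4544, -3.2088, -1.6250)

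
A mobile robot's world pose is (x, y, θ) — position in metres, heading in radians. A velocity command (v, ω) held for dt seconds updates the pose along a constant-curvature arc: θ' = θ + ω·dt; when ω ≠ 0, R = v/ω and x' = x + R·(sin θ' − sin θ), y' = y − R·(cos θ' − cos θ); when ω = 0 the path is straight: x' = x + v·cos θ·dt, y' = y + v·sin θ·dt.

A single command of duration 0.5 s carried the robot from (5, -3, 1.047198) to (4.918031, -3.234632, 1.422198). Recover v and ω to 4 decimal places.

Δθ = 1.422198 − 1.047198 = 0.375000
ω = Δθ/dt = 0.375000/0.5 = 0.7500
R = −Δy/(cos θ' − cos θ) = -0.6667
v = R·ω = -0.6667·0.7500 = -0.5000

v = -0.5000, ω = 0.7500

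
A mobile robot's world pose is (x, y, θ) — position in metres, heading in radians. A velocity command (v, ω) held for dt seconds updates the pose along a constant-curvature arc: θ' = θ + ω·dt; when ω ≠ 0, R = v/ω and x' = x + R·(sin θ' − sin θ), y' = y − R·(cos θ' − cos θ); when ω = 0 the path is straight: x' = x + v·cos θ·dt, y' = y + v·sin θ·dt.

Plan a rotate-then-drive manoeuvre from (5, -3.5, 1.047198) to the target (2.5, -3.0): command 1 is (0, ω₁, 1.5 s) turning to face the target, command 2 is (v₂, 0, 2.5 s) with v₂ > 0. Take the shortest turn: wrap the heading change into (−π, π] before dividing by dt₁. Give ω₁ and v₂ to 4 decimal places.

heading to target = atan2(-3−-3.5, 2.5−5) = 2.9442
Δθ = wrap(2.9442 − 1.0472) = 1.8970; ω₁ = Δθ/dt₁ = 1.2647
distance = √((2.5−5)² + (-3−-3.5)²) = 2.5495; v₂ = distance/dt₂ = 1.0198

ω₁ = 1.2647, v₂ = 1.0198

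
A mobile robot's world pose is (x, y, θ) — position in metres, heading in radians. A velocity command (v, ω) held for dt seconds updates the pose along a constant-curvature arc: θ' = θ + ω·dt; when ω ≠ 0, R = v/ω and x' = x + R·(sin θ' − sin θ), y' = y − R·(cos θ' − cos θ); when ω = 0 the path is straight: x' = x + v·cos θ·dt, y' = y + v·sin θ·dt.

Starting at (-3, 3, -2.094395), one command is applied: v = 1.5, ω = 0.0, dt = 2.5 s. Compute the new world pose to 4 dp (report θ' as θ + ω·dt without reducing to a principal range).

θ' = -2.0944 + 0.0·2.5 = -2.0944
ω = 0 → straight: x' = -3 + 1.5·cos(-2.0944)·2.5 = -4.8750
y' = 3 + 1.5·sin(-2.0944)·2.5 = -0.2476

(-4.8750, -0.2476, -2.0944)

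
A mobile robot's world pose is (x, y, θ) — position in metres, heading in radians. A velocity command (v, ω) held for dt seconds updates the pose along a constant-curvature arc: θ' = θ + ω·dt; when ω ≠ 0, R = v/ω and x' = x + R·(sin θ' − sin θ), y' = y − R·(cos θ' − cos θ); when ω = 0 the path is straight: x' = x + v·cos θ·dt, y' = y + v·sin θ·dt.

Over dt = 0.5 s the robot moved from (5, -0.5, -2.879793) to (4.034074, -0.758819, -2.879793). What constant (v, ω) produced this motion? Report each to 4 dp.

v = 2.0000, ω = 0.0000

Δθ = -2.879793 − -2.879793 = 0.000000
ω = Δθ/dt = 0.000000/0.5 = 0.0000
ω = 0 → v = (Δx·cos θ + Δy·sin θ)/dt = 2.0000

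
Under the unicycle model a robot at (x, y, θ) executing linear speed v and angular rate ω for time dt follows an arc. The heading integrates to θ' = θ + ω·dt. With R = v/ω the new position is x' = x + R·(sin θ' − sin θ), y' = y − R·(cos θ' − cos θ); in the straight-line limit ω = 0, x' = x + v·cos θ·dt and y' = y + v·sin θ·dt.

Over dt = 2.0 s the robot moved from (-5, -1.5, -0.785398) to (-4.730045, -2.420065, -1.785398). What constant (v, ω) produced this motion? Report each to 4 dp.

Δθ = -1.785398 − -0.785398 = -1.000000
ω = Δθ/dt = -1.000000/2.0 = -0.5000
R = −Δy/(cos θ' − cos θ) = -1.0000
v = R·ω = -1.0000·-0.5000 = 0.5000

v = 0.5000, ω = -0.5000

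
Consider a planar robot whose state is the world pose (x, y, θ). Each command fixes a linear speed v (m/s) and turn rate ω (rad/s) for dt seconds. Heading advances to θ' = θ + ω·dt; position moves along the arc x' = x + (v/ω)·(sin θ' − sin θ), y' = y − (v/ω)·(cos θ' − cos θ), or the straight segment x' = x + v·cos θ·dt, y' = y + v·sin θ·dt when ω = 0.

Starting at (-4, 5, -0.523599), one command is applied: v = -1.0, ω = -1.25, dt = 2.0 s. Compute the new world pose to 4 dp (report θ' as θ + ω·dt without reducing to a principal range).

(-3.6942, 6.4873, -3.0236)

θ' = -0.5236 + -1.25·2.0 = -3.0236
R = v/ω = -1.0/-1.25 = 0.8000
x' = -4 + 0.8000·(sin -3.0236 − sin -0.5236) = -3.6942
y' = 5 − 0.8000·(cos -3.0236 − cos -0.5236) = 6.4873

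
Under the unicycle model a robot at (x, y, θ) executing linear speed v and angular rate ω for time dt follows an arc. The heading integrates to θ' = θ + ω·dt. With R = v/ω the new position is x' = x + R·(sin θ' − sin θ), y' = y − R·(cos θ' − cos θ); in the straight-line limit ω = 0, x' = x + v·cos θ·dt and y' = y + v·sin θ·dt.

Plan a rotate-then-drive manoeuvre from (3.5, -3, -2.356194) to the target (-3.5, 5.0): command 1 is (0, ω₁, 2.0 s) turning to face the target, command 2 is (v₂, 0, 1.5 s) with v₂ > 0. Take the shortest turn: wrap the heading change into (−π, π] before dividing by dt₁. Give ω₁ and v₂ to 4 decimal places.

ω₁ = -0.8187, v₂ = 7.0868

heading to target = atan2(5−-3, -3.5−3.5) = 2.2896
Δθ = wrap(2.2896 − -2.3562) = -1.6374; ω₁ = Δθ/dt₁ = -0.8187
distance = √((-3.5−3.5)² + (5−-3)²) = 10.6301; v₂ = distance/dt₂ = 7.0868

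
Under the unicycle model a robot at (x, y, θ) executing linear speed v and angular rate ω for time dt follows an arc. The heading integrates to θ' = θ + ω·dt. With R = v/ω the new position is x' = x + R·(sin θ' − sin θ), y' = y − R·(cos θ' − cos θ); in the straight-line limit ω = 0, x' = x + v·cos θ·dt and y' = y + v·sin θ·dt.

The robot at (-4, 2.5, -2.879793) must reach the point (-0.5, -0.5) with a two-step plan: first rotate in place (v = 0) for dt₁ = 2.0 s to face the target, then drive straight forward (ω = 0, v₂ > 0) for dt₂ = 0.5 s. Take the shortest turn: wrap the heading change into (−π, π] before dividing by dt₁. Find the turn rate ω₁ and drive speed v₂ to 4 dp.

heading to target = atan2(-0.5−2.5, -0.5−-4) = -0.7086
Δθ = wrap(-0.7086 − -2.8798) = 2.1712; ω₁ = Δθ/dt₁ = 1.0856
distance = √((-0.5−-4)² + (-0.5−2.5)²) = 4.6098; v₂ = distance/dt₂ = 9.2195

ω₁ = 1.0856, v₂ = 9.2195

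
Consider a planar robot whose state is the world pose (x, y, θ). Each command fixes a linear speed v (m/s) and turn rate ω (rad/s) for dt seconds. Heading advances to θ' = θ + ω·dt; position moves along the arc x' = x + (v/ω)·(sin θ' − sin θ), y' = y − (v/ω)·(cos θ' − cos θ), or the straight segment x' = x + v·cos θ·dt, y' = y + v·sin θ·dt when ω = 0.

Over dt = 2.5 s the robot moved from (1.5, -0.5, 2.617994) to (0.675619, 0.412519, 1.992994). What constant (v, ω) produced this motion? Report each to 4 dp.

Δθ = 1.992994 − 2.617994 = -0.625000
ω = Δθ/dt = -0.625000/2.5 = -0.2500
R = −Δy/(cos θ' − cos θ) = -2.0000
v = R·ω = -2.0000·-0.2500 = 0.5000

v = 0.5000, ω = -0.2500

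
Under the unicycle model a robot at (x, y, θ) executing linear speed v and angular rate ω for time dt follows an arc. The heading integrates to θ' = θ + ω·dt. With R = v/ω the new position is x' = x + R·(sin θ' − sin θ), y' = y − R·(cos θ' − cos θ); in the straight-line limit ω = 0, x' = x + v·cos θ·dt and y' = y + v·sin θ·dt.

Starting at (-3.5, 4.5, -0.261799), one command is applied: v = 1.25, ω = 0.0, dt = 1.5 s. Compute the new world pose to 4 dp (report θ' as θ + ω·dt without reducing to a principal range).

θ' = -0.2618 + 0.0·1.5 = -0.2618
ω = 0 → straight: x' = -3.5 + 1.25·cos(-0.2618)·1.5 = -1.6889
y' = 4.5 + 1.25·sin(-0.2618)·1.5 = 4.0147

(-1.6889, 4.0147, -0.2618)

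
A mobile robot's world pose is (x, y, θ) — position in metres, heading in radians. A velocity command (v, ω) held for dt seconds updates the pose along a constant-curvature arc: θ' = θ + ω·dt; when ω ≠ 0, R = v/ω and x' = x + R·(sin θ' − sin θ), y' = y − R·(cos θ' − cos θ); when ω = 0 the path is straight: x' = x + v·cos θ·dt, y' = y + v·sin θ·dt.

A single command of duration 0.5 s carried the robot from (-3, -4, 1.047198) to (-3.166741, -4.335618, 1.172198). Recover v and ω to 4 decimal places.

v = -0.7500, ω = 0.2500

Δθ = 1.172198 − 1.047198 = 0.125000
ω = Δθ/dt = 0.125000/0.5 = 0.2500
R = −Δy/(cos θ' − cos θ) = -3.0000
v = R·ω = -3.0000·0.2500 = -0.7500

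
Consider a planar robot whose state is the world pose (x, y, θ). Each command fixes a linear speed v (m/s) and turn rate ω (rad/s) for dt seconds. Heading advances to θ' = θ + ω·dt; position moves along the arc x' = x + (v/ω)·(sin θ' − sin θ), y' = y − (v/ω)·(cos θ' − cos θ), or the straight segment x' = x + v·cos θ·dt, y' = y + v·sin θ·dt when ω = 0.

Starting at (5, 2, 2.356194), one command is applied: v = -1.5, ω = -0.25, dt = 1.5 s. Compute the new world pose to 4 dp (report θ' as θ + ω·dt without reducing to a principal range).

(6.2591, 0.1512, 1.9812)

θ' = 2.3562 + -0.25·1.5 = 1.9812
R = v/ω = -1.5/-0.25 = 6.0000
x' = 5 + 6.0000·(sin 1.9812 − sin 2.3562) = 6.2591
y' = 2 − 6.0000·(cos 1.9812 − cos 2.3562) = 0.1512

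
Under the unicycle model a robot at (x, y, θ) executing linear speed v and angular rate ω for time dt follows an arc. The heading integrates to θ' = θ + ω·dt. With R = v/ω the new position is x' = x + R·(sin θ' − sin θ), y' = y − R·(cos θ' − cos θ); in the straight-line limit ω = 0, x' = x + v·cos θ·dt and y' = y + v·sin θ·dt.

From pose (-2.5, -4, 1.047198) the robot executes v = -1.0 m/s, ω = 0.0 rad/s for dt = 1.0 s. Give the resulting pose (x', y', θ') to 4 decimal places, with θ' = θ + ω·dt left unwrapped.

(-3.0000, -4.8660, 1.0472)

θ' = 1.0472 + 0.0·1.0 = 1.0472
ω = 0 → straight: x' = -2.5 + -1.0·cos(1.0472)·1.0 = -3.0000
y' = -4 + -1.0·sin(1.0472)·1.0 = -4.8660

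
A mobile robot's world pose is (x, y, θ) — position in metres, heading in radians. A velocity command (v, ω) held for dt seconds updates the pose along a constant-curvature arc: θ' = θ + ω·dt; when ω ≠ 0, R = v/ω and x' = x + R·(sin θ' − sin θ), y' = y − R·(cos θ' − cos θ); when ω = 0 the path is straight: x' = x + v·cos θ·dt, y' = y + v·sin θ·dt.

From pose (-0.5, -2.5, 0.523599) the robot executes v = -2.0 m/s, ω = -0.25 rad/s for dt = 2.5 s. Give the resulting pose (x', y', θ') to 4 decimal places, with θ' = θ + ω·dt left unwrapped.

(-5.3098, -3.5307, -0.1014)

θ' = 0.5236 + -0.25·2.5 = -0.1014
R = v/ω = -2.0/-0.25 = 8.0000
x' = -0.5 + 8.0000·(sin -0.1014 − sin 0.5236) = -5.3098
y' = -2.5 − 8.0000·(cos -0.1014 − cos 0.5236) = -3.5307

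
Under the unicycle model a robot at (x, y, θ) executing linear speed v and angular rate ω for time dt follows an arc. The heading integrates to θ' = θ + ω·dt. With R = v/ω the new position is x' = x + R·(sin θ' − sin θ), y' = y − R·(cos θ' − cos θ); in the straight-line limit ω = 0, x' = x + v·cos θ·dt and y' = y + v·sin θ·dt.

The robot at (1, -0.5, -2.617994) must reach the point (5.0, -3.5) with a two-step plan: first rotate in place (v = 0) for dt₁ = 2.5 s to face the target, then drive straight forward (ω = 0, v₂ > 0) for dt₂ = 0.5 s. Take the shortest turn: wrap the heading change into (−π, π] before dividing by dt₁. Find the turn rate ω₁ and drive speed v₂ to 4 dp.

heading to target = atan2(-3.5−-0.5, 5−1) = -0.6435
Δθ = wrap(-0.6435 − -2.6180) = 1.9745; ω₁ = Δθ/dt₁ = 0.7898
distance = √((5−1)² + (-3.5−-0.5)²) = 5.0000; v₂ = distance/dt₂ = 10.0000

ω₁ = 0.7898, v₂ = 10.0000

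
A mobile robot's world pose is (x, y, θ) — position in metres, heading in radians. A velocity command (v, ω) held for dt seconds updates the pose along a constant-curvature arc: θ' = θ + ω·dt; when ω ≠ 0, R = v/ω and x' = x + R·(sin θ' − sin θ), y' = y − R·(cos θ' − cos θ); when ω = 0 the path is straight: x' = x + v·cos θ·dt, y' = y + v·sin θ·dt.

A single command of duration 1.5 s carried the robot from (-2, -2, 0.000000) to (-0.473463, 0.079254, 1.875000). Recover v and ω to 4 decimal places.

v = 2.0000, ω = 1.2500

Δθ = 1.875000 − 0.000000 = 1.875000
ω = Δθ/dt = 1.875000/1.5 = 1.2500
R = −Δy/(cos θ' − cos θ) = 1.6000
v = R·ω = 1.6000·1.2500 = 2.0000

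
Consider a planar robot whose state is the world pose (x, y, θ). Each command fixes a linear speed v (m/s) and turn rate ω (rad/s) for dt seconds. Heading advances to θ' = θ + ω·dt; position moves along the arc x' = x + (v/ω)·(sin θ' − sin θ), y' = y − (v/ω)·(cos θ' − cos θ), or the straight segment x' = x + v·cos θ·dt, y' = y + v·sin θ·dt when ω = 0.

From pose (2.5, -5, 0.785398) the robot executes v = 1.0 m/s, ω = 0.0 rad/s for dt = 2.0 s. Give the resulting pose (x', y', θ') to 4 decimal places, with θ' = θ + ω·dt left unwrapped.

θ' = 0.7854 + 0.0·2.0 = 0.7854
ω = 0 → straight: x' = 2.5 + 1.0·cos(0.7854)·2.0 = 3.9142
y' = -5 + 1.0·sin(0.7854)·2.0 = -3.5858

(3.9142, -3.5858, 0.7854)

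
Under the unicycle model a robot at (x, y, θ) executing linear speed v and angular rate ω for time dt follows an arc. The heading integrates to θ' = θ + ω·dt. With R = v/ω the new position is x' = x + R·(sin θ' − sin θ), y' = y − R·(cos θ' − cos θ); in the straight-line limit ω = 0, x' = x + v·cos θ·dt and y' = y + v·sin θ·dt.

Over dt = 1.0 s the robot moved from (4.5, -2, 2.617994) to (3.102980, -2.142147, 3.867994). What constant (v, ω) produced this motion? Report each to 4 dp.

v = 1.5000, ω = 1.2500

Δθ = 3.867994 − 2.617994 = 1.250000
ω = Δθ/dt = 1.250000/1.0 = 1.2500
R = Δx/(sin θ' − sin θ) = 1.2000
v = R·ω = 1.2000·1.2500 = 1.5000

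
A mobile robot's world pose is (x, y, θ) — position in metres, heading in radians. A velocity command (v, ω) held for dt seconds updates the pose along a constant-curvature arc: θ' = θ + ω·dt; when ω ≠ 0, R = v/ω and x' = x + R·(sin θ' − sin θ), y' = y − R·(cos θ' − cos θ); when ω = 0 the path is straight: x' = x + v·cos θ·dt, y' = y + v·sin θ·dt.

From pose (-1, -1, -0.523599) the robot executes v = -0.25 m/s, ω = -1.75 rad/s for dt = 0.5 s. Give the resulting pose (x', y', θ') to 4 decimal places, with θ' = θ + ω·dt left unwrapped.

θ' = -0.5236 + -1.75·0.5 = -1.3986
R = v/ω = -0.25/-1.75 = 0.1429
x' = -1 + 0.1429·(sin -1.3986 − sin -0.5236) = -1.0693
y' = -1 − 0.1429·(cos -1.3986 − cos -0.5236) = -0.9008

(-1.0693, -0.9008, -1.3986)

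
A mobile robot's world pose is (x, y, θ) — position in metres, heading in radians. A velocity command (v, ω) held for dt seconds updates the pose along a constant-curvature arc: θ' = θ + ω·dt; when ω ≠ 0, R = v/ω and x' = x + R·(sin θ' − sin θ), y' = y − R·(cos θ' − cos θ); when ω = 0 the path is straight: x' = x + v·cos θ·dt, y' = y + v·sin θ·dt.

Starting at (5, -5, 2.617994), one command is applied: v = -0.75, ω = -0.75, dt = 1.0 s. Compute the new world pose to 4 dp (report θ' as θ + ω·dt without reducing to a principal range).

(5.4562, -5.5732, 1.8680)

θ' = 2.6180 + -0.75·1.0 = 1.8680
R = v/ω = -0.75/-0.75 = 1.0000
x' = 5 + 1.0000·(sin 1.8680 − sin 2.6180) = 5.4562
y' = -5 − 1.0000·(cos 1.8680 − cos 2.6180) = -5.5732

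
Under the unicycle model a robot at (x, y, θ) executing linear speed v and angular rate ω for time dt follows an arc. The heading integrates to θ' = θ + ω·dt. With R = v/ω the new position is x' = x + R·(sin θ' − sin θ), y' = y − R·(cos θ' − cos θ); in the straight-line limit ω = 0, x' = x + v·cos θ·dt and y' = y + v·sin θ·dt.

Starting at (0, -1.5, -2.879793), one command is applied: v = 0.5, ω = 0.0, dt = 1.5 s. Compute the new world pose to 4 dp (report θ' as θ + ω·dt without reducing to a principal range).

(-0.7244, -1.6941, -2.8798)

θ' = -2.8798 + 0.0·1.5 = -2.8798
ω = 0 → straight: x' = 0 + 0.5·cos(-2.8798)·1.5 = -0.7244
y' = -1.5 + 0.5·sin(-2.8798)·1.5 = -1.6941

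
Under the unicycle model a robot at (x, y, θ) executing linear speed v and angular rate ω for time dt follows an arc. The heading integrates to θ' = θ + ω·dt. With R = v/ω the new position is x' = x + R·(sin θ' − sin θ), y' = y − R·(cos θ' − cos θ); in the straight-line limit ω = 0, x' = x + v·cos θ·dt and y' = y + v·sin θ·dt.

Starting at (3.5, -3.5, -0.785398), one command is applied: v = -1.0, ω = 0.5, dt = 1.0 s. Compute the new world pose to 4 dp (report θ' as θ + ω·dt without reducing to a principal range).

θ' = -0.7854 + 0.5·1.0 = -0.2854
R = v/ω = -1.0/0.5 = -2.0000
x' = 3.5 + -2.0000·(sin -0.2854 − sin -0.7854) = 2.6489
y' = -3.5 − -2.0000·(cos -0.2854 − cos -0.7854) = -2.9951

(2.6489, -2.9951, -0.2854)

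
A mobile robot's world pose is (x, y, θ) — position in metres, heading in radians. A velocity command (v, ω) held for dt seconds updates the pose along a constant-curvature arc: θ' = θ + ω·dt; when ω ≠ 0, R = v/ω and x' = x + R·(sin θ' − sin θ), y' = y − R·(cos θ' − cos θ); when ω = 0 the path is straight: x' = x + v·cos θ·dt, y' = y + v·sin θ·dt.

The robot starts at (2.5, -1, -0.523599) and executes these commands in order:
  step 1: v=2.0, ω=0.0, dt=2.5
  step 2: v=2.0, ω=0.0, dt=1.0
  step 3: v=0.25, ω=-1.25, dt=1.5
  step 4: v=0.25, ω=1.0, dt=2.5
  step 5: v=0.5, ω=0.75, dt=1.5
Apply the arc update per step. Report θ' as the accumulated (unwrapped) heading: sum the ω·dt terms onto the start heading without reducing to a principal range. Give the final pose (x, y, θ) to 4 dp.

step 1: θ'=-0.5236 (straight) → pose (6.8301, -3.5000, -0.5236)
step 2: θ'=-0.5236 (straight) → pose (8.5622, -4.5000, -0.5236)
step 3: θ'=-2.3986 (R=-0.2000) → pose (8.5975, -4.8205, -2.3986)
step 4: θ'=0.1014 (R=0.2500) → pose (8.7919, -5.2533, 0.1014)
step 5: θ'=1.2264 (R=0.6667) → pose (9.3519, -4.8152, 1.2264)

(9.3519, -4.8152, 1.2264)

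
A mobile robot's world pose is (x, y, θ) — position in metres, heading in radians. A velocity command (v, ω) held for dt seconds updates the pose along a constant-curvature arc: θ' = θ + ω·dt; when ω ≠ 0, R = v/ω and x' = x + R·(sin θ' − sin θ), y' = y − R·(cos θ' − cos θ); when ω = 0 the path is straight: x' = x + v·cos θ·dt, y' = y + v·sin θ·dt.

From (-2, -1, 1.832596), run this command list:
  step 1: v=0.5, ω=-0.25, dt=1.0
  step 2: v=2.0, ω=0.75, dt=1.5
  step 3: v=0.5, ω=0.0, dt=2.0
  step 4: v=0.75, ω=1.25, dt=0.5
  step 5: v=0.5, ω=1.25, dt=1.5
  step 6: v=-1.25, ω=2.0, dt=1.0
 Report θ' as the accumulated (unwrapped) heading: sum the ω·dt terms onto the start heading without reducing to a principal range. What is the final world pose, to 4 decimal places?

step 1: θ'=1.5826 (R=-2.0000) → pose (-2.0680, -0.5060, 1.5826)
step 2: θ'=2.7076 (R=2.6667) → pose (-3.6132, 1.8820, 2.7076)
step 3: θ'=2.7076 (straight) → pose (-4.5204, 2.3025, 2.7076)
step 4: θ'=3.3326 (R=0.6000) → pose (-4.8867, 2.3472, 3.3326)
step 5: θ'=5.2076 (R=0.4000) → pose (-5.1627, 1.7644, 5.2076)
step 6: θ'=7.2076 (R=-0.6250) → pose (-6.2115, 1.8439, 7.2076)

(-6.2115, 1.8439, 7.2076)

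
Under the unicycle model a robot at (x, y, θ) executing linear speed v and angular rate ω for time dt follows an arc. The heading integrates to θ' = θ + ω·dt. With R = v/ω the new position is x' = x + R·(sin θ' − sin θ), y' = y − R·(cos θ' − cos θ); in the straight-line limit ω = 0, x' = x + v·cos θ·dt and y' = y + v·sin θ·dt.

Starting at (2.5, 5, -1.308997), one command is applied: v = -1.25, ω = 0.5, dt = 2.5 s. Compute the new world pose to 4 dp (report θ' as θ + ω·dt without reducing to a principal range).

(0.2326, 6.8486, -0.0590)

θ' = -1.3090 + 0.5·2.5 = -0.0590
R = v/ω = -1.25/0.5 = -2.5000
x' = 2.5 + -2.5000·(sin -0.0590 − sin -1.3090) = 0.2326
y' = 5 − -2.5000·(cos -0.0590 − cos -1.3090) = 6.8486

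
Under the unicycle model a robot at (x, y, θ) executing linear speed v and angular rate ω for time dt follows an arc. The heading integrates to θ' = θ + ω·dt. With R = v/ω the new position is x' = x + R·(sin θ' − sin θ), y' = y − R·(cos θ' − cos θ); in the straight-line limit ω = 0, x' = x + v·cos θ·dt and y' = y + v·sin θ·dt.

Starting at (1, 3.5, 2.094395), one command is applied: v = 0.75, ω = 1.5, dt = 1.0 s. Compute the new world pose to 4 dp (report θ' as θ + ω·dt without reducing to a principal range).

θ' = 2.0944 + 1.5·1.0 = 3.5944
R = v/ω = 0.75/1.5 = 0.5000
x' = 1 + 0.5000·(sin 3.5944 − sin 2.0944) = 0.3482
y' = 3.5 − 0.5000·(cos 3.5944 − cos 2.0944) = 3.6996

(0.3482, 3.6996, 3.5944)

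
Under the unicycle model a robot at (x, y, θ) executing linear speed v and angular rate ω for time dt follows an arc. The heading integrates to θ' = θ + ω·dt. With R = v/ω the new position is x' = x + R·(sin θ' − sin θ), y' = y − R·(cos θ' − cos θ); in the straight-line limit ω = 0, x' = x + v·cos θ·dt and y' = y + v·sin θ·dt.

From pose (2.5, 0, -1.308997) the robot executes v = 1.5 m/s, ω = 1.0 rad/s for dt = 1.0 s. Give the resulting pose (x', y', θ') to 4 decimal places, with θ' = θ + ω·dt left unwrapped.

(3.4927, -1.0407, -0.3090)

θ' = -1.3090 + 1.0·1.0 = -0.3090
R = v/ω = 1.5/1.0 = 1.5000
x' = 2.5 + 1.5000·(sin -0.3090 − sin -1.3090) = 3.4927
y' = 0 − 1.5000·(cos -0.3090 − cos -1.3090) = -1.0407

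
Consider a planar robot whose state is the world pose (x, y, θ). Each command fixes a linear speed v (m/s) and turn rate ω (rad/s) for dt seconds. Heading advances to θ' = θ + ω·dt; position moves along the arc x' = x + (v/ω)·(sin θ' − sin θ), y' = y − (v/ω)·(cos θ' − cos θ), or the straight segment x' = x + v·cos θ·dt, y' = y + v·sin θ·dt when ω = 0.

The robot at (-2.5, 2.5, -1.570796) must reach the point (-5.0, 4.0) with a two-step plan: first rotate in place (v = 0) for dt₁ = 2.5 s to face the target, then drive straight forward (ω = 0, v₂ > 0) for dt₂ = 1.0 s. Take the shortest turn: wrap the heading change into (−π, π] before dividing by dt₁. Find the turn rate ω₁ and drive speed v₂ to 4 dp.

ω₁ = -0.8445, v₂ = 2.9155

heading to target = atan2(4−2.5, -5−-2.5) = 2.6012
Δθ = wrap(2.6012 − -1.5708) = -2.1112; ω₁ = Δθ/dt₁ = -0.8445
distance = √((-5−-2.5)² + (4−2.5)²) = 2.9155; v₂ = distance/dt₂ = 2.9155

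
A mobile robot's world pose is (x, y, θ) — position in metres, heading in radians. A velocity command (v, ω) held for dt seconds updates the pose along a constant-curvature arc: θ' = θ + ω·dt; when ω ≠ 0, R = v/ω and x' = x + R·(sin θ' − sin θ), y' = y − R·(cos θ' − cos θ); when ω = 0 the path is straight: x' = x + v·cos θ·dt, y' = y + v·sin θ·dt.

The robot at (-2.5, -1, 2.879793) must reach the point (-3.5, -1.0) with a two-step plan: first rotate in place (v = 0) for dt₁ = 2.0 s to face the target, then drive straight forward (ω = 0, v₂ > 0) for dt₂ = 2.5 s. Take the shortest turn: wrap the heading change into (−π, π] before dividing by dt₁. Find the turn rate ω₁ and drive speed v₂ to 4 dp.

heading to target = atan2(-1−-1, -3.5−-2.5) = 3.1416
Δθ = wrap(3.1416 − 2.8798) = 0.2618; ω₁ = Δθ/dt₁ = 0.1309
distance = √((-3.5−-2.5)² + (-1−-1)²) = 1.0000; v₂ = distance/dt₂ = 0.4000

ω₁ = 0.1309, v₂ = 0.4000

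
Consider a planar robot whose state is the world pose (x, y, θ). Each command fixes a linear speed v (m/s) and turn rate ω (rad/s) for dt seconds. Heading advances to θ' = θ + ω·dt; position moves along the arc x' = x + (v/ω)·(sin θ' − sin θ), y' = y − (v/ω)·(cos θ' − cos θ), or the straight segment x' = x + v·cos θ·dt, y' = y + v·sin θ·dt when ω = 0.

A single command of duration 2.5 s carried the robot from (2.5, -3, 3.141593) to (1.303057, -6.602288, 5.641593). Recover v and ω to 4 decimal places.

Δθ = 5.641593 − 3.141593 = 2.500000
ω = Δθ/dt = 2.500000/2.5 = 1.0000
R = −Δy/(cos θ' − cos θ) = 2.0000
v = R·ω = 2.0000·1.0000 = 2.0000

v = 2.0000, ω = 1.0000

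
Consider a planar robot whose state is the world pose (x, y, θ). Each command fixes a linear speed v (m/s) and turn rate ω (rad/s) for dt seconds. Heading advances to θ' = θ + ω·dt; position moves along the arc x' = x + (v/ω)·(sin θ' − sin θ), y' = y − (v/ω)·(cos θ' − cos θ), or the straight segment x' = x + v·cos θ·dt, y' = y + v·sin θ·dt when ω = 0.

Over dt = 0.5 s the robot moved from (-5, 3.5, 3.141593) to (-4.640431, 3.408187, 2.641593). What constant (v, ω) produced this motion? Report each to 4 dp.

v = -0.7500, ω = -1.0000

Δθ = 2.641593 − 3.141593 = -0.500000
ω = Δθ/dt = -0.500000/0.5 = -1.0000
R = Δx/(sin θ' − sin θ) = 0.7500
v = R·ω = 0.7500·-1.0000 = -0.7500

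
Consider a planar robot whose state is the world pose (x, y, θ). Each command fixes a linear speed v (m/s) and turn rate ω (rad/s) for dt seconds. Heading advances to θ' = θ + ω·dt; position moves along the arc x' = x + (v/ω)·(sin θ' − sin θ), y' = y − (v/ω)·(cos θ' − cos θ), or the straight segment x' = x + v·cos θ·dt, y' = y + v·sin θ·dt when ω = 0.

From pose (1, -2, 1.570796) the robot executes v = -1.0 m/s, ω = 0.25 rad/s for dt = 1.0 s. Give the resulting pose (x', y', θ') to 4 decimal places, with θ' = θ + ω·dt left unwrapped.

θ' = 1.5708 + 0.25·1.0 = 1.8208
R = v/ω = -1.0/0.25 = -4.0000
x' = 1 + -4.0000·(sin 1.8208 − sin 1.5708) = 1.1243
y' = -2 − -4.0000·(cos 1.8208 − cos 1.5708) = -2.9896

(1.1243, -2.9896, 1.8208)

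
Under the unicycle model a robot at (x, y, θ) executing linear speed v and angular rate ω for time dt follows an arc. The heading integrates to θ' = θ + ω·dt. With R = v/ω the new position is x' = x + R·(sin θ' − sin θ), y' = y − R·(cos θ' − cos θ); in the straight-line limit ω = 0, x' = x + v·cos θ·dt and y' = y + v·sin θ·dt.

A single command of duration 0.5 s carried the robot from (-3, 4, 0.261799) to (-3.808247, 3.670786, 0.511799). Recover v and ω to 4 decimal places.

Δθ = 0.511799 − 0.261799 = 0.250000
ω = Δθ/dt = 0.250000/0.5 = 0.5000
R = Δx/(sin θ' − sin θ) = -3.5000
v = R·ω = -3.5000·0.5000 = -1.7500

v = -1.7500, ω = 0.5000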